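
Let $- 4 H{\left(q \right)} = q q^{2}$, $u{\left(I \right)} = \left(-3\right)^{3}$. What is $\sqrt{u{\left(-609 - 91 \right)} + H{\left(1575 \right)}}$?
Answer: $\frac{3 i \sqrt{434109387}}{2} \approx 31253.0 i$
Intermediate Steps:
$u{\left(I \right)} = -27$
$H{\left(q \right)} = - \frac{q^{3}}{4}$ ($H{\left(q \right)} = - \frac{q q^{2}}{4} = - \frac{q^{3}}{4}$)
$\sqrt{u{\left(-609 - 91 \right)} + H{\left(1575 \right)}} = \sqrt{-27 - \frac{1575^{3}}{4}} = \sqrt{-27 - \frac{3906984375}{4}} = \sqrt{- \frac{3906984483}{4}} = \frac{3 i \sqrt{434109387}}{2}$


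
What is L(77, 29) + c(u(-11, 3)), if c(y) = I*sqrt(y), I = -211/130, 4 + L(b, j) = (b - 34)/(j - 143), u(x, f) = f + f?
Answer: -499/114 - 211*sqrt(6)/130 ≈ -8.3529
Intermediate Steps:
u(x, f) = 2*f
L(b, j) = -4 + (-34 + b)/(-143 + j) (L(b, j) = -4 + (b - 34)/(j - 143) = -4 + (-34 + b)/(-143 + j))
I = -211/130 (I = -211*1/130 = -211/130 ≈ -1.6231)
c(y) = -211*sqrt(y)/130
L(77, 29) + c(u(-11, 3)) = (538 + 77 - 4*29)/(-143 + 29) - 211*sqrt(6)/130 = (538 + 77 - 116)/(-114) - 211*sqrt(6)/130 = -1/114*499 - 211*sqrt(6)/130 = -499/114 - 211*sqrt(6)/130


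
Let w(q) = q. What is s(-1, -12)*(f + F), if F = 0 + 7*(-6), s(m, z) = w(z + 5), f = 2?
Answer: 280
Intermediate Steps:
s(m, z) = 5 + z (s(m, z) = z + 5 = 5 + z)
F = -42 (F = 0 - 42 = -42)
s(-1, -12)*(f + F) = (5 - 12)*(2 - 42) = -7*(-40) = 280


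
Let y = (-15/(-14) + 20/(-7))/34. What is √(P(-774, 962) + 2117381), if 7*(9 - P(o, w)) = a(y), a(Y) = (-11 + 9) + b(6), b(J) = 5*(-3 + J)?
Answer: √103752019/7 ≈ 1455.1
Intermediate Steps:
b(J) = -15 + 5*J
y = -25/476 (y = (-15*(-1/14) + 20*(-⅐))*(1/34) = (15/14 - 20/7)*(1/34) = -25/14*1/34 = -25/476 ≈ -0.052521)
a(Y) = 13 (a(Y) = (-11 + 9) + (-15 + 5*6) = -2 + (-15 + 30) = -2 + 15 = 13)
P(o, w) = 50/7 (P(o, w) = 9 - ⅐*13 = 9 - 13/7 = 50/7)
√(P(-774, 962) + 2117381) = √(50/7 + 2117381) = √(14821717/7) = √103752019/7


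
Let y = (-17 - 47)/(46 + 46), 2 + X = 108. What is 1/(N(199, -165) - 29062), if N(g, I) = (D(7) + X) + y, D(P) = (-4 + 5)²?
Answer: -23/665981 ≈ -3.4536e-5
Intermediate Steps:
X = 106 (X = -2 + 108 = 106)
D(P) = 1 (D(P) = 1² = 1)
y = -16/23 (y = -64/92 = -64*1/92 = -16/23 ≈ -0.69565)
N(g, I) = 2445/23 (N(g, I) = (1 + 106) - 16/23 = 107 - 16/23 = 2445/23)
1/(N(199, -165) - 29062) = 1/(2445/23 - 29062) = 1/(-665981/23) = -23/665981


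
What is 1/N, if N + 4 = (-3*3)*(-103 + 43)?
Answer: 1/536 ≈ 0.0018657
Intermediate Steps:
N = 536 (N = -4 + (-3*3)*(-103 + 43) = -4 - 9*(-60) = -4 + 540 = 536)
1/N = 1/536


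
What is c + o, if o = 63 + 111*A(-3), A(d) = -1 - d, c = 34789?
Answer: 35074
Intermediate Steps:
o = 285 (o = 63 + 111*(-1 - 1*(-3)) = 63 + 111*(-1 + 3) = 63 + 111*2 = 63 + 222 = 285)
c + o = 34789 + 285 = 35074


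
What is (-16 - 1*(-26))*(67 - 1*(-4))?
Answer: 710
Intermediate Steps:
(-16 - 1*(-26))*(67 - 1*(-4)) = (-16 + 26)*(67 + 4) = 10*71 = 710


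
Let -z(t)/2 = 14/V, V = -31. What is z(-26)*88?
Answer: 2464/31 ≈ 79.484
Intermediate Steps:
z(t) = 28/31 (z(t) = -28/(-31) = -28*(-1)/31 = -2*(-14/31) = 28/31)
z(-26)*88 = (28/31)*88 = 2464/31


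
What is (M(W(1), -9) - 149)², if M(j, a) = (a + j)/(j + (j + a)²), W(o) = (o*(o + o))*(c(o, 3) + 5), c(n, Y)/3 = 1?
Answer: 93663684/4225 ≈ 22169.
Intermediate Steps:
c(n, Y) = 3 (c(n, Y) = 3*1 = 3)
W(o) = 16*o² (W(o) = (o*(o + o))*(3 + 5) = (o*(2*o))*8 = (2*o²)*8 = 16*o²)
M(j, a) = (a + j)/(j + (a + j)²)
(M(W(1), -9) - 149)² = ((-9 + 16*1²)/(16*1² + (-9 + 16*1²)²) - 149)² = ((-9 + 16*1)/(16*1 + (-9 + 16*1)²) - 149)² = ((-9 + 16)/(16 + (-9 + 16)²) - 149)² = (7/(16 + 7²) - 149)² = (7/(16 + 49) - 149)² = (7/65 - 149)² = (-9678/65)² = 93663684/4225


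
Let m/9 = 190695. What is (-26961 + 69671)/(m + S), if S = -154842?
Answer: 42710/1561413 ≈ 0.027353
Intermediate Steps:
m = 1716255 (m = 9*190695 = 1716255)
(-26961 + 69671)/(m + S) = (-26961 + 69671)/(1716255 - 154842) = 42710/1561413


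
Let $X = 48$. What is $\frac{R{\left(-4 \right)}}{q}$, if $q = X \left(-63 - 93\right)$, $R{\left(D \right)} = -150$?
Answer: $\frac{25}{1248} \approx 0.020032$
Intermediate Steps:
$q = -7488$ ($q = 48 \left(-63 - 93\right) = 48 \left(-156\right) = -7488$)
$\frac{R{\left(-4 \right)}}{q} = - \frac{150}{-7488} = \left(-150\right) \left(- \frac{1}{7488}\right) = \frac{25}{1248}$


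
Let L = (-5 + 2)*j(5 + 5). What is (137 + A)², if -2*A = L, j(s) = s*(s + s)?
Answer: 190969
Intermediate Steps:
j(s) = 2*s² (j(s) = s*(2*s) = 2*s²)
L = -600 (L = (-5 + 2)*(2*(5 + 5)²) = -6*10² = -6*100 = -3*200 = -600)
A = 300 (A = -½*(-600) = 300)
(137 + A)² = (137 + 300)² = 437² = 190969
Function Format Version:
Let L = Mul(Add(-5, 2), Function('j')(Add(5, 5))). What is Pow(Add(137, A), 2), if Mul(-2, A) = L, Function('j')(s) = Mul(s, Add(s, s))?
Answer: 190969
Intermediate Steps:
Function('j')(s) = Mul(2, Pow(s, 2)) (Function('j')(s) = Mul(s, Mul(2, s)) = Mul(2, Pow(s, 2)))
L = -600 (L = Mul(Add(-5, 2), Mul(2, Pow(Add(5, 5), 2))) = Mul(-3, Mul(2, Pow(10, 2))) = Mul(-3, Mul(2, 100)) = Mul(-3, 200) = -600)
A = 300 (A = Mul(Rational(-1, 2), -600) = 300)
Pow(Add(137, A), 2) = Pow(Add(137, 300), 2) = Pow(437, 2) = 190969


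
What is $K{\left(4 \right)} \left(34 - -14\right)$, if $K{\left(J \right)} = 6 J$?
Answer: $1152$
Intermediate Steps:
$K{\left(4 \right)} \left(34 - -14\right) = 6 \cdot 4 \left(34 - -14\right) = 24 \left(34 + \left(-36 + 50\right)\right) = 24 \left(34 + 14\right) = 24 \cdot 48 = 1152$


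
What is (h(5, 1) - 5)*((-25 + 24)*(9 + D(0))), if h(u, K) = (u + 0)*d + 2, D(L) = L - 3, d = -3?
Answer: 108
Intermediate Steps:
D(L) = -3 + L
h(u, K) = 2 - 3*u (h(u, K) = (u + 0)*(-3) + 2 = u*(-3) + 2 = -3*u + 2 = 2 - 3*u)
(h(5, 1) - 5)*((-25 + 24)*(9 + D(0))) = ((2 - 3*5) - 5)*((-25 + 24)*(9 + (-3 + 0))) = ((2 - 15) - 5)*(-(9 - 3)) = (-13 - 5)*(-1*6) = -18*(-6) = 108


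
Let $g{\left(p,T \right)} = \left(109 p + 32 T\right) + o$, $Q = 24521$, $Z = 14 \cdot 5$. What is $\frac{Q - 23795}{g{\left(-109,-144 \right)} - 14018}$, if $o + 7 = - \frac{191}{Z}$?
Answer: $- \frac{16940}{712057} \approx -0.02379$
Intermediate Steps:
$Z = 70$
$o = - \frac{681}{70}$ ($o = -7 - \frac{191}{70} = - \frac{681}{70} \approx -9.7286$)
$g{\left(p,T \right)} = - \frac{681}{70} + 32 T + 109 p$ ($g{\left(p,T \right)} = \left(109 p + 32 T\right) - \frac{681}{70} = \left(32 T + 109 p\right) - \frac{681}{70} = - \frac{681}{70} + 32 T + 109 p$)
$\frac{Q - 23795}{g{\left(-109,-144 \right)} - 14018} = \frac{24521 - 23795}{\left(- \frac{681}{70} + 32 \left(-144\right) + 109 \left(-109\right)\right) - 14018} = \frac{726}{\left(- \frac{681}{70} - 4608 - 11881\right) - 14018} = \frac{726}{- \frac{1154911}{70} - 14018} = \frac{726}{- \frac{2136171}{70}} = 726 \left(- \frac{70}{2136171}\right) = - \frac{16940}{712057}$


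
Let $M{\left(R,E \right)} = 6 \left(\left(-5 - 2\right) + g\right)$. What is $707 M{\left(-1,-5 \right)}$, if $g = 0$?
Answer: $-29694$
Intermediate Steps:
$M{\left(R,E \right)} = -42$ ($M{\left(R,E \right)} = 6 \left(\left(-5 - 2\right) + 0\right) = 6 \left(-7 + 0\right) = 6 \left(-7\right) = -42$)
$707 M{\left(-1,-5 \right)} = 707 \left(-42\right) = -29694$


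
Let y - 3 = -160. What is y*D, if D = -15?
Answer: 2355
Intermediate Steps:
y = -157 (y = 3 - 160 = -157)
y*D = -157*(-15) = 2355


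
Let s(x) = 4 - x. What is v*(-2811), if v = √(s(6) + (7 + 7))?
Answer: -5622*√3 ≈ -9737.6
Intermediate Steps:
v = 2*√3 (v = √((4 - 1*6) + (7 + 7)) = √((4 - 6) + 14) = √(-2 + 14) = √12 = 2*√3 ≈ 3.4641)
v*(-2811) = (2*√3)*(-2811) = -5622*√3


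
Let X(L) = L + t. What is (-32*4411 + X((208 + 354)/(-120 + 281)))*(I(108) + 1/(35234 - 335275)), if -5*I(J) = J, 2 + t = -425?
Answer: 738615531081481/241533005 ≈ 3.0580e+6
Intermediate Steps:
t = -427 (t = -2 - 425 = -427)
I(J) = -J/5
X(L) = -427 + L (X(L) = L - 427 = -427 + L)
(-32*4411 + X((208 + 354)/(-120 + 281)))*(I(108) + 1/(35234 - 335275)) = (-32*4411 + (-427 + (208 + 354)/(-120 + 281)))*(-⅕*108 + 1/(35234 - 335275)) = (-141152 + (-427 + 562/161))*(-108/5 + 1/(-300041)) = (-141152 + (-427 + 562*(1/161)))*(-108/5 - 1/300041) = (-141152 + (-427 + 562/161))*(-32404433/1500205) = (-141152 - 68185/161)*(-32404433/1500205) = -22793657/161*(-32404433/1500205) = 738615531081481/241533005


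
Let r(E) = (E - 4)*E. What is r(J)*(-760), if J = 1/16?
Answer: 5985/32 ≈ 187.03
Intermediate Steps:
J = 1/16 ≈ 0.062500
r(E) = E*(-4 + E) (r(E) = (-4 + E)*E = E*(-4 + E))
r(J)*(-760) = ((-4 + 1/16)/16)*(-760) = ((1/16)*(-63/16))*(-760) = -63/256*(-760) = 5985/32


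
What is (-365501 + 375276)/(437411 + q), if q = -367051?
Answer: 1955/14072 ≈ 0.13893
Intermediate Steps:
(-365501 + 375276)/(437411 + q) = (-365501 + 375276)/(437411 - 367051) = 9775/70360 = 9775*(1/70360) = 1955/14072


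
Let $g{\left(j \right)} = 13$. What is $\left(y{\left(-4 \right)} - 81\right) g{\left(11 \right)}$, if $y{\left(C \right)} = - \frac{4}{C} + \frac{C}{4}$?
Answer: $-1053$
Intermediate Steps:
$y{\left(C \right)} = - \frac{4}{C} + \frac{C}{4}$ ($y{\left(C \right)} = - \frac{4}{C} + C \frac{1}{4} = - \frac{4}{C} + \frac{C}{4}$)
$\left(y{\left(-4 \right)} - 81\right) g{\left(11 \right)} = \left(\left(- \frac{4}{-4} + \frac{1}{4} \left(-4\right)\right) - 81\right) 13 = \left(\left(\left(-4\right) \left(- \frac{1}{4}\right) - 1\right) - 81\right) 13 = \left(\left(1 - 1\right) - 81\right) 13 = \left(0 - 81\right) 13 = \left(-81\right) 13 = -1053$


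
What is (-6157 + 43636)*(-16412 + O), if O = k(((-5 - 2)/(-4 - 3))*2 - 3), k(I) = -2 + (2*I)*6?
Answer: -615630054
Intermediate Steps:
k(I) = -2 + 12*I
O = -14 (O = -2 + 12*(((-5 - 2)/(-4 - 3))*2 - 3) = -2 + 12*(-7/(-7)*2 - 3) = -2 + 12*(-7*(-⅐)*2 - 3) = -2 + 12*(1*2 - 3) = -2 + 12*(2 - 3) = -2 + 12*(-1) = -2 - 12 = -14)
(-6157 + 43636)*(-16412 + O) = (-6157 + 43636)*(-16412 - 14) = 37479*(-16426) = -615630054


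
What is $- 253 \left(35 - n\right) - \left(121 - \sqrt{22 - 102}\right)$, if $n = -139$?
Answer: $-44143 + 4 i \sqrt{5} \approx -44143.0 + 8.9443 i$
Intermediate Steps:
$- 253 \left(35 - n\right) - \left(121 - \sqrt{22 - 102}\right) = - 253 \left(35 - -139\right) - \left(121 - \sqrt{22 - 102}\right) = - 253 \left(35 + 139\right) - \left(121 - \sqrt{-80}\right) = \left(-253\right) 174 - \left(121 - 4 i \sqrt{5}\right) = -44022 - \left(121 - 4 i \sqrt{5}\right) = -44143 + 4 i \sqrt{5}$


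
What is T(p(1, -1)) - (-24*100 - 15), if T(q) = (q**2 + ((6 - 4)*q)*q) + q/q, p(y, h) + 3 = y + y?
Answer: 2419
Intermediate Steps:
p(y, h) = -3 + 2*y (p(y, h) = -3 + (y + y) = -3 + 2*y)
T(q) = 1 + 3*q**2 (T(q) = (q**2 + (2*q)*q) + 1 = (q**2 + 2*q**2) + 1 = 3*q**2 + 1 = 1 + 3*q**2)
T(p(1, -1)) - (-24*100 - 15) = (1 + 3*(-3 + 2*1)**2) - (-24*100 - 15) = (1 + 3*(-3 + 2)**2) - (-2400 - 15) = (1 + 3*(-1)**2) - 1*(-2415) = (1 + 3*1) + 2415 = (1 + 3) + 2415 = 4 + 2415 = 2419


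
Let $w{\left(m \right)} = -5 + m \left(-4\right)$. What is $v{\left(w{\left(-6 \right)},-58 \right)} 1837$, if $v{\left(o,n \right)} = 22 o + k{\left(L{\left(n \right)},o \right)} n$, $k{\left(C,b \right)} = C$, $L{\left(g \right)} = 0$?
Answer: $767866$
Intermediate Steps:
$w{\left(m \right)} = -5 - 4 m$
$v{\left(o,n \right)} = 22 o$ ($v{\left(o,n \right)} = 22 o + 0 n = 22 o + 0 = 22 o$)
$v{\left(w{\left(-6 \right)},-58 \right)} 1837 = 22 \left(-5 - -24\right) 1837 = 22 \left(-5 + 24\right) 1837 = 22 \cdot 19 \cdot 1837 = 418 \cdot 1837 = 767866$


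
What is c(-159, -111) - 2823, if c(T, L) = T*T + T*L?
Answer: 40107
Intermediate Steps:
c(T, L) = T² + L*T
c(-159, -111) - 2823 = -159*(-111 - 159) - 2823 = -159*(-270) - 2823 = 42930 - 2823 = 40107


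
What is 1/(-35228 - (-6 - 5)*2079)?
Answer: -1/12359 ≈ -8.0913e-5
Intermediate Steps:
1/(-35228 - (-6 - 5)*2079) = 1/(-35228 - (-11)*2079) = 1/(-35228 - 1*(-22869)) = 1/(-35228 + 22869) = 1/(-12359) = -1/12359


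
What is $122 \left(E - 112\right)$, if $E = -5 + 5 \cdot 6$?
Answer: $-10614$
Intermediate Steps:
$E = 25$ ($E = -5 + 30 = 25$)
$122 \left(E - 112\right) = 122 \left(25 - 112\right) = 122 \left(-87\right) = -10614$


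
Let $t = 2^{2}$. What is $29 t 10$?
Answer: $1160$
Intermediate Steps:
$t = 4$
$29 t 10 = 29 \cdot 4 \cdot 10 = 116 \cdot 10 = 1160$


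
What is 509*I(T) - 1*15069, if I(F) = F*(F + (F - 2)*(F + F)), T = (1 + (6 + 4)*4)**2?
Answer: 4831291165222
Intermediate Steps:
T = 1681 (T = (1 + 10*4)**2 = (1 + 40)**2 = 41**2 = 1681)
I(F) = F*(F + 2*F*(-2 + F)) (I(F) = F*(F + (-2 + F)*(2*F)) = F*(F + 2*F*(-2 + F)))
509*I(T) - 1*15069 = 509*(1681**2*(-3 + 2*1681)) - 1*15069 = 509*(2825761*(-3 + 3362)) - 15069 = 509*(2825761*3359) - 15069 = 509*9491731199 - 15069 = 4831291180291 - 15069 = 4831291165222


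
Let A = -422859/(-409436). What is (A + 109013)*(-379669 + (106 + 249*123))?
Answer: -3893625867918318/102359 ≈ -3.8039e+10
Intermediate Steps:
A = 422859/409436 (A = -422859*(-1/409436) = 422859/409436 ≈ 1.0328)
(A + 109013)*(-379669 + (106 + 249*123)) = (422859/409436 + 109013)*(-379669 + (106 + 249*123)) = 44634269527*(-379669 + (106 + 30627))/409436 = 44634269527*(-379669 + 30733)/409436 = (44634269527/409436)*(-348936) = -3893625867918318/102359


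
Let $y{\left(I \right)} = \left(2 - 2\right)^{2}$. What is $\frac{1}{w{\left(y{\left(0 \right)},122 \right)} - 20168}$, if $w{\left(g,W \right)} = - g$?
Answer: $- \frac{1}{20168} \approx -4.9583 \cdot 10^{-5}$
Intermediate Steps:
$y{\left(I \right)} = 0$ ($y{\left(I \right)} = 0^{2} = 0$)
$\frac{1}{w{\left(y{\left(0 \right)},122 \right)} - 20168} = \frac{1}{\left(-1\right) 0 - 20168} = \frac{1}{0 - 20168} = \frac{1}{-20168} = - \frac{1}{20168}$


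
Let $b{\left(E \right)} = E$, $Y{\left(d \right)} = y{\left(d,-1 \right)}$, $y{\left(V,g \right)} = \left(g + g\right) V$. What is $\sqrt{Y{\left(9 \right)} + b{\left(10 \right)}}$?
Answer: $2 i \sqrt{2} \approx 2.8284 i$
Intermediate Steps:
$y{\left(V,g \right)} = 2 V g$ ($y{\left(V,g \right)} = 2 g V = 2 V g$)
$Y{\left(d \right)} = - 2 d$ ($Y{\left(d \right)} = 2 d \left(-1\right) = - 2 d$)
$\sqrt{Y{\left(9 \right)} + b{\left(10 \right)}} = \sqrt{\left(-2\right) 9 + 10} = \sqrt{-18 + 10} = \sqrt{-8} = 2 i \sqrt{2}$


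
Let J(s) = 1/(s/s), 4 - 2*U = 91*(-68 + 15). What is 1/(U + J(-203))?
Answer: 2/4829 ≈ 0.00041416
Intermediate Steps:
U = 4827/2 (U = 2 - 91*(-68 + 15)/2 = 2 - 91*(-53)/2 = 2 - 1/2*(-4823) = 2 + 4823/2 = 4827/2 ≈ 2413.5)
J(s) = 1 (J(s) = 1/1 = 1)
1/(U + J(-203)) = 1/(4827/2 + 1) = 1/(4829/2) = 2/4829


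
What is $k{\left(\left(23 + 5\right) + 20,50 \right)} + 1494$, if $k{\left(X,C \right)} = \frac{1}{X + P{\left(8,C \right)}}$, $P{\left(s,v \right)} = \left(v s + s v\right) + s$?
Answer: $\frac{1278865}{856} \approx 1494.0$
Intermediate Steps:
$P{\left(s,v \right)} = s + 2 s v$ ($P{\left(s,v \right)} = \left(s v + s v\right) + s = 2 s v + s = s + 2 s v$)
$k{\left(X,C \right)} = \frac{1}{8 + X + 16 C}$ ($k{\left(X,C \right)} = \frac{1}{X + 8 \left(1 + 2 C\right)} = \frac{1}{X + \left(8 + 16 C\right)} = \frac{1}{8 + X + 16 C}$)
$k{\left(\left(23 + 5\right) + 20,50 \right)} + 1494 = \frac{1}{8 + \left(\left(23 + 5\right) + 20\right) + 16 \cdot 50} + 1494 = \frac{1}{8 + \left(28 + 20\right) + 800} + 1494 = \frac{1}{8 + 48 + 800} + 1494 = \frac{1}{856} + 1494 = \frac{1278865}{856}$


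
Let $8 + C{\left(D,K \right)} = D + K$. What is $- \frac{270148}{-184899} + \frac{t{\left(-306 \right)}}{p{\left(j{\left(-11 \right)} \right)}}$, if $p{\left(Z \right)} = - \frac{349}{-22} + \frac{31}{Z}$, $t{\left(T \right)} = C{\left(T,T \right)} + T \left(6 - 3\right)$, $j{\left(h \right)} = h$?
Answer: $- \frac{6178710088}{53066013} \approx -116.43$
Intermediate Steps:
$C{\left(D,K \right)} = -8 + D + K$ ($C{\left(D,K \right)} = -8 + \left(D + K\right) = -8 + D + K$)
$t{\left(T \right)} = -8 + 5 T$ ($t{\left(T \right)} = \left(-8 + T + T\right) + T \left(6 - 3\right) = \left(-8 + 2 T\right) + T 3 = \left(-8 + 2 T\right) + 3 T = -8 + 5 T$)
$p{\left(Z \right)} = \frac{349}{22} + \frac{31}{Z}$ ($p{\left(Z \right)} = \left(-349\right) \left(- \frac{1}{22}\right) + \frac{31}{Z} = \frac{349}{22} + \frac{31}{Z}$)
$- \frac{270148}{-184899} + \frac{t{\left(-306 \right)}}{p{\left(j{\left(-11 \right)} \right)}} = - \frac{270148}{-184899} + \frac{-8 + 5 \left(-306\right)}{\frac{349}{22} + \frac{31}{-11}} = \left(-270148\right) \left(- \frac{1}{184899}\right) + \frac{-8 - 1530}{\frac{349}{22} + 31 \left(- \frac{1}{11}\right)} = \frac{270148}{184899} - \frac{1538}{\frac{349}{22} - \frac{31}{11}} = \frac{270148}{184899} - \frac{1538}{\frac{287}{22}} = \frac{270148}{184899} - \frac{33836}{287} = - \frac{6178710088}{53066013}$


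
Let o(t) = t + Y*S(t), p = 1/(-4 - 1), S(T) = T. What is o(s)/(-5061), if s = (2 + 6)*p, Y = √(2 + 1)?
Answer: 8/25305 + 8*√3/25305 ≈ 0.00086372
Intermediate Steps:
Y = √3 ≈ 1.7320
p = -⅕ (p = 1/(-5) = -⅕ ≈ -0.20000)
s = -8/5 (s = (2 + 6)*(-⅕) = 8*(-⅕) = -8/5 ≈ -1.6000)
o(t) = t + t*√3 (o(t) = t + √3*t = t + t*√3)
o(s)/(-5061) = -8*(1 + √3)/5/(-5061) = (-8/5 - 8*√3/5)*(-1/5061) = 8/25305 + 8*√3/25305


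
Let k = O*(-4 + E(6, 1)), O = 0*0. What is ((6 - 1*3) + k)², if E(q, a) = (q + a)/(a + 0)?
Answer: 9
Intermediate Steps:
E(q, a) = (a + q)/a
O = 0
k = 0 (k = 0*(-4 + (1 + 6)/1) = 0*(-4 + 1*7) = 0*(-4 + 7) = 0*3 = 0)
((6 - 1*3) + k)² = ((6 - 1*3) + 0)² = ((6 - 3) + 0)² = (3 + 0)² = 3² = 9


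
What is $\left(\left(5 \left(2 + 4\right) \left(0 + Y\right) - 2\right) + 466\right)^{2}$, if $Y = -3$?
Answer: $139876$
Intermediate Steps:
$\left(\left(5 \left(2 + 4\right) \left(0 + Y\right) - 2\right) + 466\right)^{2} = \left(\left(5 \left(2 + 4\right) \left(0 - 3\right) - 2\right) + 466\right)^{2} = \left(\left(5 \cdot 6 \left(-3\right) - 2\right) + 466\right)^{2} = \left(\left(5 \left(-18\right) - 2\right) + 466\right)^{2} = \left(\left(-90 - 2\right) + 466\right)^{2} = \left(-92 + 466\right)^{2} = 374^{2} = 139876$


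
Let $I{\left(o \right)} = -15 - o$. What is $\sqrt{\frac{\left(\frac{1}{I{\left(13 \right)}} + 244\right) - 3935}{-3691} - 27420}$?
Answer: $\frac{i \sqrt{73214276179807}}{51674} \approx 165.59 i$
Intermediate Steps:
$\sqrt{\frac{\left(\frac{1}{I{\left(13 \right)}} + 244\right) - 3935}{-3691} - 27420} = \sqrt{\frac{\left(\frac{1}{-15 - 13} + 244\right) - 3935}{-3691} - 27420} = \sqrt{\left(\left(\frac{1}{-15 - 13} + 244\right) - 3935\right) \left(- \frac{1}{3691}\right) - 27420} = \sqrt{\left(\left(\frac{1}{-28} + 244\right) - 3935\right) \left(- \frac{1}{3691}\right) - 27420} = \sqrt{\left(\left(- \frac{1}{28} + 244\right) - 3935\right) \left(- \frac{1}{3691}\right) - 27420} = \sqrt{\left(\frac{6831}{28} - 3935\right) \left(- \frac{1}{3691}\right) - 27420} = \sqrt{\left(- \frac{103349}{28}\right) \left(- \frac{1}{3691}\right) - 27420} = \sqrt{\frac{103349}{103348} - 27420} = \sqrt{- \frac{2833698811}{103348}} = \frac{i \sqrt{73214276179807}}{51674}$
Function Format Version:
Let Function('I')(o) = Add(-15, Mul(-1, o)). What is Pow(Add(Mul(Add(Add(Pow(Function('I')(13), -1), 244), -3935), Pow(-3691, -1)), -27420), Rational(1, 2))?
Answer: Mul(Rational(1, 51674), I, Pow(73214276179807, Rational(1, 2))) ≈ Mul(165.59, I)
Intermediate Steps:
Pow(Add(Mul(Add(Add(Pow(Function('I')(13), -1), 244), -3935), Pow(-3691, -1)), -27420), Rational(1, 2)) = Pow(Add(Mul(Add(Add(Pow(Add(-15, Mul(-1, 13)), -1), 244), -3935), Pow(-3691, -1)), -27420), Rational(1, 2)) = Pow(Add(Mul(Add(Add(Pow(Add(-15, -13), -1), 244), -3935), Rational(-1, 3691)), -27420), Rational(1, 2)) = Pow(Add(Mul(Add(Add(Pow(-28, -1), 244), -3935), Rational(-1, 3691)), -27420), Rational(1, 2)) = Pow(Add(Mul(Add(Add(Rational(-1, 28), 244), -3935), Rational(-1, 3691)), -27420), Rational(1, 2)) = Pow(Add(Mul(Add(Rational(6831, 28), -3935), Rational(-1, 3691)), -27420), Rational(1, 2)) = Pow(Add(Mul(Rational(-103349, 28), Rational(-1, 3691)), -27420), Rational(1, 2)) = Pow(Add(Rational(103349, 103348), -27420), Rational(1, 2)) = Pow(Rational(-2833698811, 103348), Rational(1, 2)) = Mul(Rational(1, 51674), I, Pow(73214276179807, Rational(1, 2)))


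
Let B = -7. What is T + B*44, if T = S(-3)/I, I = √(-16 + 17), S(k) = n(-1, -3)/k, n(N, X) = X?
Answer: -307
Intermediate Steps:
S(k) = -3/k
I = 1 (I = √1 = 1)
T = 1 (T = -3/(-3)/1 = -3*(-⅓)*1 = 1*1 = 1)
T + B*44 = 1 - 7*44 = 1 - 308 = -307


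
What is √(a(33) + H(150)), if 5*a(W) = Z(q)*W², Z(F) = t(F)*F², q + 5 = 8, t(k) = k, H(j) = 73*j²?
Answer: 3*√4578835/5 ≈ 1283.9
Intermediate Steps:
q = 3 (q = -5 + 8 = 3)
Z(F) = F³ (Z(F) = F*F² = F³)
a(W) = 27*W²/5 (a(W) = (3³*W²)/5 = (27*W²)/5 = 27*W²/5)
√(a(33) + H(150)) = √((27/5)*33² + 73*150²) = √((27/5)*1089 + 73*22500) = √(29403/5 + 1642500) = √(8241903/5) = 3*√4578835/5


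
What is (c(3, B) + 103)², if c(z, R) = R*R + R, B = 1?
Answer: 11025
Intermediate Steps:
c(z, R) = R + R² (c(z, R) = R² + R = R + R²)
(c(3, B) + 103)² = (1*(1 + 1) + 103)² = (1*2 + 103)² = (2 + 103)² = 105² = 11025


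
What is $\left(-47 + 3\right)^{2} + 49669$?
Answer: $51605$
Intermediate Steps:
$\left(-47 + 3\right)^{2} + 49669 = \left(-44\right)^{2} + 49669 = 1936 + 49669 = 51605$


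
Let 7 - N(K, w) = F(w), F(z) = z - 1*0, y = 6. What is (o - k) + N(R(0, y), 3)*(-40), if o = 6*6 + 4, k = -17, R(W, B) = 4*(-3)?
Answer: -103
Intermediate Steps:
R(W, B) = -12
F(z) = z (F(z) = z + 0 = z)
N(K, w) = 7 - w
o = 40 (o = 36 + 4 = 40)
(o - k) + N(R(0, y), 3)*(-40) = (40 - 1*(-17)) + (7 - 1*3)*(-40) = (40 + 17) + (7 - 3)*(-40) = 57 + 4*(-40) = 57 - 160 = -103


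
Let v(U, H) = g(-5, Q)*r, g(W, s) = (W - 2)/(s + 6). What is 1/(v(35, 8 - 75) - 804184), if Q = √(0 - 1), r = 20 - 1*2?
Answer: -7438891/5982389114689 - 63*I/11964778229378 ≈ -1.2435e-6 - 5.2655e-12*I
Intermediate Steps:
r = 18 (r = 20 - 2 = 18)
Q = I (Q = √(-1) = I ≈ 1.0*I)
g(W, s) = (-2 + W)/(6 + s)
v(U, H) = -126*(6 - I)/37 (v(U, H) = ((-2 - 5)/(6 + I))*18 = (((6 - I)/37)*(-7))*18 = -7*(6 - I)/37*18 = -126*(6 - I)/37)
1/(v(35, 8 - 75) - 804184) = 1/((-756/37 + 126*I/37) - 804184) = 1/(-29755564/37 + 126*I/37) = 37*(-29755564/37 - 126*I/37)/23929556458756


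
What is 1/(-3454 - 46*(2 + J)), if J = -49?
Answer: -1/1292 ≈ -0.00077399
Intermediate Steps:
1/(-3454 - 46*(2 + J)) = 1/(-3454 - 46*(2 - 49)) = 1/(-3454 - 46*(-47)) = 1/(-3454 + 2162) = 1/(-1292) = -1/1292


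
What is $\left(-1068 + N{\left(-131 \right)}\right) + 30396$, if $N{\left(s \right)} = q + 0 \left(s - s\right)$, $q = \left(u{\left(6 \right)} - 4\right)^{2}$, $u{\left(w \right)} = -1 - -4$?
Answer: $29329$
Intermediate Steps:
$u{\left(w \right)} = 3$ ($u{\left(w \right)} = -1 + 4 = 3$)
$q = 1$ ($q = \left(3 - 4\right)^{2} = \left(-1\right)^{2} = 1$)
$N{\left(s \right)} = 1$ ($N{\left(s \right)} = 1 + 0 \left(s - s\right) = 1 + 0 \cdot 0 = 1 + 0 = 1$)
$\left(-1068 + N{\left(-131 \right)}\right) + 30396 = \left(-1068 + 1\right) + 30396 = -1067 + 30396 = 29329$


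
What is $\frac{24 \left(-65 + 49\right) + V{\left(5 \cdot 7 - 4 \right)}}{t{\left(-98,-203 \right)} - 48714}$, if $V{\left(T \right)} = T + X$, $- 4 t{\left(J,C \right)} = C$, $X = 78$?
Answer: $\frac{1100}{194653} \approx 0.0056511$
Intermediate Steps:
$t{\left(J,C \right)} = - \frac{C}{4}$
$V{\left(T \right)} = 78 + T$ ($V{\left(T \right)} = T + 78 = 78 + T$)
$\frac{24 \left(-65 + 49\right) + V{\left(5 \cdot 7 - 4 \right)}}{t{\left(-98,-203 \right)} - 48714} = \frac{24 \left(-65 + 49\right) + \left(78 + \left(5 \cdot 7 - 4\right)\right)}{\left(- \frac{1}{4}\right) \left(-203\right) - 48714} = \frac{24 \left(-16\right) + \left(78 + \left(35 - 4\right)\right)}{\frac{203}{4} - 48714} = \frac{-384 + \left(78 + 31\right)}{- \frac{194653}{4}} = \left(-384 + 109\right) \left(- \frac{4}{194653}\right) = \left(-275\right) \left(- \frac{4}{194653}\right) = \frac{1100}{194653}$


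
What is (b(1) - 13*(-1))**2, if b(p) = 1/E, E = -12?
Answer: 24025/144 ≈ 166.84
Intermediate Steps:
b(p) = -1/12 (b(p) = 1/(-12) = -1/12)
(b(1) - 13*(-1))**2 = (-1/12 - 13*(-1))**2 = (-1/12 + 13)**2 = (155/12)**2 = 24025/144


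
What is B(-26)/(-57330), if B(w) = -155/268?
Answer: 31/3072888 ≈ 1.0088e-5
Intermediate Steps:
B(w) = -155/268 (B(w) = -155*1/268 = -155/268)
B(-26)/(-57330) = -155/268/(-57330) = -155/268*(-1/57330) = 31/3072888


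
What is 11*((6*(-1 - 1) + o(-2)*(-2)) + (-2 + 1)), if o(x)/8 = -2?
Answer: 209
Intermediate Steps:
o(x) = -16 (o(x) = 8*(-2) = -16)
11*((6*(-1 - 1) + o(-2)*(-2)) + (-2 + 1)) = 11*((6*(-1 - 1) - 16*(-2)) + (-2 + 1)) = 11*((6*(-2) + 32) - 1) = 11*((-12 + 32) - 1) = 11*(20 - 1) = 11*19 = 209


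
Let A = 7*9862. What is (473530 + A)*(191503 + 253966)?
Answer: 241695442516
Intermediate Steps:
A = 69034
(473530 + A)*(191503 + 253966) = (473530 + 69034)*(191503 + 253966) = 542564*445469 = 241695442516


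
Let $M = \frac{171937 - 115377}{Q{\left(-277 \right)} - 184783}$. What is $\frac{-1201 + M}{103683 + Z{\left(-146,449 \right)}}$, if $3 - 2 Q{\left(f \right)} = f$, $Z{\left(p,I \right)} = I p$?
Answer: $- \frac{221812803}{7040252947} \approx -0.031506$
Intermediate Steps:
$Q{\left(f \right)} = \frac{3}{2} - \frac{f}{2}$
$M = - \frac{56560}{184643}$ ($M = \frac{171937 - 115377}{\left(\frac{3}{2} - - \frac{277}{2}\right) - 184783} = \frac{56560}{\left(\frac{3}{2} + \frac{277}{2}\right) - 184783} = \frac{56560}{140 - 184783} = \frac{56560}{-184643} = 56560 \left(- \frac{1}{184643}\right) = - \frac{56560}{184643} \approx -0.30632$)
$\frac{-1201 + M}{103683 + Z{\left(-146,449 \right)}} = \frac{-1201 - \frac{56560}{184643}}{103683 + 449 \left(-146\right)} = - \frac{221812803}{184643 \left(103683 - 65554\right)} = - \frac{221812803}{184643 \cdot 38129} = \left(- \frac{221812803}{184643}\right) \frac{1}{38129} = - \frac{221812803}{7040252947}$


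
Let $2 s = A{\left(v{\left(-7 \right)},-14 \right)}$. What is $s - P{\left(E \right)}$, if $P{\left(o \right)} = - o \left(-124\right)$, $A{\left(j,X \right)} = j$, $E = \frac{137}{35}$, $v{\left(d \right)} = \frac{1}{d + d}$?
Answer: $- \frac{67957}{140} \approx -485.41$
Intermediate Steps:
$v{\left(d \right)} = \frac{1}{2 d}$
$E = \frac{137}{35}$ ($E = 137 \cdot \frac{1}{35} = \frac{137}{35} \approx 3.9143$)
$s = - \frac{1}{28}$ ($s = \frac{\frac{1}{2} \frac{1}{-7}}{2} = \frac{\frac{1}{2} \left(- \frac{1}{7}\right)}{2} = \frac{1}{2} \left(- \frac{1}{14}\right) = - \frac{1}{28} \approx -0.035714$)
$P{\left(o \right)} = 124 o$ ($P{\left(o \right)} = - \left(-124\right) o = 124 o$)
$s - P{\left(E \right)} = - \frac{1}{28} - 124 \cdot \frac{137}{35} = - \frac{1}{28} - \frac{16988}{35} = - \frac{67957}{140}$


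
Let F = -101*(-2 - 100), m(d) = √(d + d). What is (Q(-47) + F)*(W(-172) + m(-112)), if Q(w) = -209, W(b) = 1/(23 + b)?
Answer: -10093/149 + 40372*I*√14 ≈ -67.738 + 1.5106e+5*I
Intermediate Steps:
m(d) = √2*√d (m(d) = √(2*d) = √2*√d)
F = 10302 (F = -101*(-102) = 10302)
(Q(-47) + F)*(W(-172) + m(-112)) = (-209 + 10302)*(1/(23 - 172) + √2*√(-112)) = 10093*(1/(-149) + √2*(4*I*√7)) = 10093*(-1/149 + 4*I*√14) = -10093/149 + 40372*I*√14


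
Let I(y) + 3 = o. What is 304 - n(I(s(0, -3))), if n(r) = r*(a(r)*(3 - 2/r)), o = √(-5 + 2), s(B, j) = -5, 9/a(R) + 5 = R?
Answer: 19495/67 + 117*I*√3/67 ≈ 290.97 + 3.0246*I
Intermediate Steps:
a(R) = 9/(-5 + R)
o = I*√3 (o = √(-3) = I*√3 ≈ 1.732*I)
I(y) = -3 + I*√3
n(r) = 9*r*(3 - 2/r)/(-5 + r) (n(r) = r*((9/(-5 + r))*(3 - 2/r)) = r*(9*(3 - 2/r)/(-5 + r)) = 9*r*(3 - 2/r)/(-5 + r))
304 - n(I(s(0, -3))) = 304 - 9*(-2 + 3*(-3 + I*√3))/(-5 + (-3 + I*√3)) = 304 - 9*(-2 + (-9 + 3*I*√3))/(-8 + I*√3) = 304 - 9*(-11 + 3*I*√3)/(-8 + I*√3)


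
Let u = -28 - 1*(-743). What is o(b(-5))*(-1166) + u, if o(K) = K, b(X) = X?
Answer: 6545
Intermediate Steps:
u = 715 (u = -28 + 743 = 715)
o(b(-5))*(-1166) + u = -5*(-1166) + 715 = 5830 + 715 = 6545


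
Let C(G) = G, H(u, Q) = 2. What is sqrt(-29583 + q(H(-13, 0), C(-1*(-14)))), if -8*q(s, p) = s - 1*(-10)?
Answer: 11*I*sqrt(978)/2 ≈ 172.0*I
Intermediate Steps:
q(s, p) = -5/4 - s/8 (q(s, p) = -(s - 1*(-10))/8 = -(s + 10)/8 = -(10 + s)/8 = -5/4 - s/8)
sqrt(-29583 + q(H(-13, 0), C(-1*(-14)))) = sqrt(-29583 + (-5/4 - 1/8*2)) = sqrt(-29583 + (-5/4 - 1/4)) = sqrt(-29583 - 3/2) = sqrt(-59169/2) = 11*I*sqrt(978)/2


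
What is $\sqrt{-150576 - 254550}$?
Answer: $3 i \sqrt{45014} \approx 636.5 i$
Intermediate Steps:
$\sqrt{-150576 - 254550} = \sqrt{-405126} = 3 i \sqrt{45014}$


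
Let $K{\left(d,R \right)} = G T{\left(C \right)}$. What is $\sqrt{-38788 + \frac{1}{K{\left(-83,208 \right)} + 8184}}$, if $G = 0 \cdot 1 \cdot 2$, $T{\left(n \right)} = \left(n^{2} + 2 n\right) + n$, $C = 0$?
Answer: $\frac{i \sqrt{649484267586}}{4092} \approx 196.95 i$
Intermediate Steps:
$T{\left(n \right)} = n^{2} + 3 n$
$G = 0$ ($G = 0 \cdot 2 = 0$)
$K{\left(d,R \right)} = 0$ ($K{\left(d,R \right)} = 0 \cdot 0 \left(3 + 0\right) = 0 \cdot 0 \cdot 3 = 0 \cdot 0 = 0$)
$\sqrt{-38788 + \frac{1}{K{\left(-83,208 \right)} + 8184}} = \sqrt{-38788 + \frac{1}{0 + 8184}} = \sqrt{-38788 + \frac{1}{8184}} = \sqrt{- \frac{317440991}{8184}} = \frac{i \sqrt{649484267586}}{4092}$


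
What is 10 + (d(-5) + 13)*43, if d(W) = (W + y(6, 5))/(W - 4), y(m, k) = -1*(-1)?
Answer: 5293/9 ≈ 588.11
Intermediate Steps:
y(m, k) = 1
d(W) = (1 + W)/(-4 + W) (d(W) = (W + 1)/(W - 4) = (1 + W)/(-4 + W))
10 + (d(-5) + 13)*43 = 10 + ((1 - 5)/(-4 - 5) + 13)*43 = 10 + (-4/(-9) + 13)*43 = 10 + (-⅑*(-4) + 13)*43 = 10 + (4/9 + 13)*43 = 10 + (121/9)*43 = 10 + 5203/9 = 5293/9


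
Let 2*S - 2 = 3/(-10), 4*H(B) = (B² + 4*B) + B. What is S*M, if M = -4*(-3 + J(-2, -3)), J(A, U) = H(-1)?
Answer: 68/5 ≈ 13.600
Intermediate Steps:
H(B) = B²/4 + 5*B/4 (H(B) = ((B² + 4*B) + B)/4 = (B² + 5*B)/4 = B²/4 + 5*B/4)
J(A, U) = -1 (J(A, U) = (¼)*(-1)*(5 - 1) = (¼)*(-1)*4 = -1)
M = 16 (M = -4*(-3 - 1) = -4*(-4) = 16)
S = 17/20 (S = 1 + (3/(-10))/2 = 1 + (3*(-⅒))/2 = 1 + (½)*(-3/10) = 1 - 3/20 = 17/20 ≈ 0.85000)
S*M = (17/20)*16 = 68/5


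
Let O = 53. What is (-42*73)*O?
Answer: -162498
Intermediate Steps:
(-42*73)*O = -42*73*53 = -3066*53 = -162498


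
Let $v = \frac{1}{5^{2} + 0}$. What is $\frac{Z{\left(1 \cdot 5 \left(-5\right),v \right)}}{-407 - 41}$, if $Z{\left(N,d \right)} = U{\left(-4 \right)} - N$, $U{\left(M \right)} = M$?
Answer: $- \frac{3}{64} \approx -0.046875$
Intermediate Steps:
$v = \frac{1}{25}$ ($v = \frac{1}{25 + 0} = \frac{1}{25} \approx 0.04$)
$Z{\left(N,d \right)} = -4 - N$
$\frac{Z{\left(1 \cdot 5 \left(-5\right),v \right)}}{-407 - 41} = \frac{-4 - 1 \cdot 5 \left(-5\right)}{-407 - 41} = \frac{-4 - 5 \left(-5\right)}{-448} = \left(-4 - -25\right) \left(- \frac{1}{448}\right) = \left(-4 + 25\right) \left(- \frac{1}{448}\right) = 21 \left(- \frac{1}{448}\right) = - \frac{3}{64}$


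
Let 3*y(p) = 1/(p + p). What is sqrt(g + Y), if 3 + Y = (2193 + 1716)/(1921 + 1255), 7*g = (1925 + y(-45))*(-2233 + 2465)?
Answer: sqrt(15963565682129730)/500220 ≈ 252.58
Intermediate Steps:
y(p) = 1/(6*p) (y(p) = 1/(3*(p + p)) = 1/(3*((2*p))) = (1/(2*p))/3 = 1/(6*p))
g = 60290884/945 (g = ((1925 + (1/6)/(-45))*(-2233 + 2465))/7 = ((1925 + (1/6)*(-1/45))*232)/7 = ((1925 - 1/270)*232)/7 = ((519749/270)*232)/7 = (1/7)*(60290884/135) = 60290884/945 ≈ 63800.)
Y = -5619/3176 (Y = -3 + (2193 + 1716)/(1921 + 1255) = -3 + 3909/3176 = -5619/3176 ≈ -1.7692)
sqrt(g + Y) = sqrt(60290884/945 - 5619/3176) = sqrt(191478537629/3001320) = sqrt(15963565682129730)/500220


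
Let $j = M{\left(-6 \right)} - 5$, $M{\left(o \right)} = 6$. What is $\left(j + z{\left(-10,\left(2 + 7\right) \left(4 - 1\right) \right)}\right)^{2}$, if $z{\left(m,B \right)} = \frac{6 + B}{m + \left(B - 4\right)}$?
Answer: $\frac{2116}{169} \approx 12.521$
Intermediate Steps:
$z{\left(m,B \right)} = \frac{6 + B}{-4 + B + m}$ ($z{\left(m,B \right)} = \frac{6 + B}{m + \left(B - 4\right)} = \frac{6 + B}{m + \left(-4 + B\right)} = \frac{6 + B}{-4 + B + m}$)
$j = 1$ ($j = 6 - 5 = 1$)
$\left(j + z{\left(-10,\left(2 + 7\right) \left(4 - 1\right) \right)}\right)^{2} = \left(1 + \frac{6 + \left(2 + 7\right) \left(4 - 1\right)}{-4 + \left(2 + 7\right) \left(4 - 1\right) - 10}\right)^{2} = \left(1 + \frac{6 + 9 \cdot 3}{-4 + 9 \cdot 3 - 10}\right)^{2} = \left(1 + \frac{6 + 27}{-4 + 27 - 10}\right)^{2} = \left(1 + \frac{1}{13} \cdot 33\right)^{2} = \left(1 + \frac{33}{13}\right)^{2} = \left(\frac{46}{13}\right)^{2} = \frac{2116}{169}$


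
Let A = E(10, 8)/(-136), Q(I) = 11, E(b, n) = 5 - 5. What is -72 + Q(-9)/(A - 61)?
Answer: -4403/61 ≈ -72.180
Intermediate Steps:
E(b, n) = 0
A = 0 (A = 0/(-136) = 0*(-1/136) = 0)
-72 + Q(-9)/(A - 61) = -72 + 11/(0 - 61) = -72 + 11/(-61) = -72 + 11*(-1/61) = -72 - 11/61 = -4403/61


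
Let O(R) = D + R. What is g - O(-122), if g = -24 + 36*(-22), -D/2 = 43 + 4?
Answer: -600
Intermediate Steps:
D = -94 (D = -2*(43 + 4) = -2*47 = -94)
O(R) = -94 + R
g = -816 (g = -24 - 792 = -816)
g - O(-122) = -816 - (-94 - 122) = -816 - 1*(-216) = -816 + 216 = -600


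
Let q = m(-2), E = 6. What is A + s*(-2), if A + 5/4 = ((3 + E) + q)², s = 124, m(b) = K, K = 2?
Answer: -513/4 ≈ -128.25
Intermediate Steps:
m(b) = 2
q = 2
A = 479/4 (A = -5/4 + ((3 + 6) + 2)² = -5/4 + (9 + 2)² = -5/4 + 11² = -5/4 + 121 = 479/4 ≈ 119.75)
A + s*(-2) = 479/4 + 124*(-2) = 479/4 - 248 = -513/4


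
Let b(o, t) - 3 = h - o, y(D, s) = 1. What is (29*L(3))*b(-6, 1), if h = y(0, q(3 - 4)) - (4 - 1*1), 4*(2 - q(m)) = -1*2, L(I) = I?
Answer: 609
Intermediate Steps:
q(m) = 5/2 (q(m) = 2 - (-1)*2/4 = 2 - ¼*(-2) = 2 + ½ = 5/2)
h = -2 (h = 1 - (4 - 1*1) = 1 - (4 - 1) = 1 - 1*3 = 1 - 3 = -2)
b(o, t) = 1 - o (b(o, t) = 3 + (-2 - o) = 1 - o)
(29*L(3))*b(-6, 1) = (29*3)*(1 - 1*(-6)) = 87*(1 + 6) = 87*7 = 609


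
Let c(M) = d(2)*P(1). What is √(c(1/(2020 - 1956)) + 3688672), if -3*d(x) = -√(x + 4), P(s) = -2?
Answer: √(33198048 - 6*√6)/3 ≈ 1920.6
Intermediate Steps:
d(x) = √(4 + x)/3 (d(x) = -(-1)*√(x + 4)/3 = -(-1)*√(4 + x)/3 = √(4 + x)/3)
c(M) = -2*√6/3 (c(M) = (√(4 + 2)/3)*(-2) = (√6/3)*(-2) = -2*√6/3)
√(c(1/(2020 - 1956)) + 3688672) = √(-2*√6/3 + 3688672) = √(3688672 - 2*√6/3)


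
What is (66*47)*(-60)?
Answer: -186120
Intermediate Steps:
(66*47)*(-60) = 3102*(-60) = -186120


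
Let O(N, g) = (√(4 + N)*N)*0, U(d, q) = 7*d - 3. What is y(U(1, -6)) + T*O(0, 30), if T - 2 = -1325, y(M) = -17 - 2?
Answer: -19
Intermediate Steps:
U(d, q) = -3 + 7*d
y(M) = -19
T = -1323 (T = 2 - 1325 = -1323)
O(N, g) = 0 (O(N, g) = (N*√(4 + N))*0 = 0)
y(U(1, -6)) + T*O(0, 30) = -19 - 1323*0 = -19 + 0 = -19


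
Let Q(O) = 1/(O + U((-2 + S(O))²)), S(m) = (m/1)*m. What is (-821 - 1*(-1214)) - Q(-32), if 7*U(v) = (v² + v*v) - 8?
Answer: 857484205346033/2181893652280 ≈ 393.00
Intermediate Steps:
S(m) = m² (S(m) = (m*1)*m = m*m = m²)
U(v) = -8/7 + 2*v²/7 (U(v) = ((v² + v*v) - 8)/7 = ((v² + v²) - 8)/7 = (2*v² - 8)/7 = (-8 + 2*v²)/7 = -8/7 + 2*v²/7)
Q(O) = 1/(-8/7 + O + 2*(-2 + O²)⁴/7) (Q(O) = 1/(O + (-8/7 + 2*((-2 + O²)²)²/7)) = 1/(O + (-8/7 + 2*(-2 + O²)⁴/7)) = 1/(-8/7 + O + 2*(-2 + O²)⁴/7))
(-821 - 1*(-1214)) - Q(-32) = (-821 - 1*(-1214)) - 7/(-8 + 2*(-2 + (-32)²)⁴ + 7*(-32)) = (-821 + 1214) - 7/(-8 + 2*(-2 + 1024)⁴ - 224) = 393 - 7/(-8 + 2*1022⁴ - 224) = 393 - 7/(-8 + 2*1090946826256 - 224) = 393 - 7/(-8 + 2181893652512 - 224) = 393 - 7/2181893652280 = 857484205346033/2181893652280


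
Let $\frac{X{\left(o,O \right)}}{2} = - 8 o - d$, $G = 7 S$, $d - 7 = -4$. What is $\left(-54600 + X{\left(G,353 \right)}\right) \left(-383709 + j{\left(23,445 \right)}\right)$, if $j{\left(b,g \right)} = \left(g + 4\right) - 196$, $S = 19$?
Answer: $21754992704$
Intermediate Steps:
$d = 3$ ($d = 7 - 4 = 3$)
$j{\left(b,g \right)} = -192 + g$ ($j{\left(b,g \right)} = \left(4 + g\right) - 196 = -192 + g$)
$G = 133$ ($G = 7 \cdot 19 = 133$)
$X{\left(o,O \right)} = -6 - 16 o$ ($X{\left(o,O \right)} = 2 \left(- 8 o - 3\right) = 2 \left(-3 - 8 o\right) = -6 - 16 o$)
$\left(-54600 + X{\left(G,353 \right)}\right) \left(-383709 + j{\left(23,445 \right)}\right) = \left(-54600 - 2134\right) \left(-383709 + \left(-192 + 445\right)\right) = \left(-54600 - 2134\right) \left(-383709 + 253\right) = \left(-54600 - 2134\right) \left(-383456\right) = \left(-56734\right) \left(-383456\right) = 21754992704$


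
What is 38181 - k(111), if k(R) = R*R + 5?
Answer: 25855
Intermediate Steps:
k(R) = 5 + R² (k(R) = R² + 5 = 5 + R²)
38181 - k(111) = 38181 - (5 + 111²) = 38181 - (5 + 12321) = 38181 - 1*12326 = 38181 - 12326 = 25855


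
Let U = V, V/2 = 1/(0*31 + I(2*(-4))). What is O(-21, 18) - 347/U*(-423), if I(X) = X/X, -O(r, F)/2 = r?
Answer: 146865/2 ≈ 73433.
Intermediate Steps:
O(r, F) = -2*r
I(X) = 1
V = 2 (V = 2/(0*31 + 1) = 2/(0 + 1) = 2/1 = 2*1 = 2)
U = 2
O(-21, 18) - 347/U*(-423) = -2*(-21) - 347/2*(-423) = 42 - 347*½*(-423) = 42 - 347/2*(-423) = 42 + 146781/2 = 146865/2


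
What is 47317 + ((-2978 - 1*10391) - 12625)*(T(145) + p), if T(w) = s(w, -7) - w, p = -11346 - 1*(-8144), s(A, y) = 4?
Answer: 86945259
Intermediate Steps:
p = -3202 (p = -11346 + 8144 = -3202)
T(w) = 4 - w
47317 + ((-2978 - 1*10391) - 12625)*(T(145) + p) = 47317 + ((-2978 - 1*10391) - 12625)*((4 - 1*145) - 3202) = 47317 + ((-2978 - 10391) - 12625)*((4 - 145) - 3202) = 47317 + (-13369 - 12625)*(-141 - 3202) = 47317 - 25994*(-3343) = 47317 + 86897942 = 86945259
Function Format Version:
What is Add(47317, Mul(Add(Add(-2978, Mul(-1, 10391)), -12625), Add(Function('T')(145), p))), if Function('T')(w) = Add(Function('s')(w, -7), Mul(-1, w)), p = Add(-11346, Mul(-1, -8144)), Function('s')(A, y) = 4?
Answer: 86945259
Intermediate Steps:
p = -3202 (p = Add(-11346, 8144) = -3202)
Function('T')(w) = Add(4, Mul(-1, w))
Add(47317, Mul(Add(Add(-2978, Mul(-1, 10391)), -12625), Add(Function('T')(145), p))) = Add(47317, Mul(Add(Add(-2978, Mul(-1, 10391)), -12625), Add(Add(4, Mul(-1, 145)), -3202))) = Add(47317, Mul(Add(Add(-2978, -10391), -12625), Add(Add(4, -145), -3202))) = Add(47317, Mul(Add(-13369, -12625), Add(-141, -3202))) = Add(47317, Mul(-25994, -3343)) = Add(47317, 86897942) = 86945259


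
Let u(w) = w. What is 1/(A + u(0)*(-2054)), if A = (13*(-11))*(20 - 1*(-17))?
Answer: -1/5291 ≈ -0.00018900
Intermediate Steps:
A = -5291 (A = -143*(20 + 17) = -143*37 = -5291)
1/(A + u(0)*(-2054)) = 1/(-5291 + 0*(-2054)) = 1/(-5291 + 0) = 1/(-5291) = -1/5291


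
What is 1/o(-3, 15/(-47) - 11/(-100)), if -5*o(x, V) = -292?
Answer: 5/292 ≈ 0.017123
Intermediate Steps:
o(x, V) = 292/5 (o(x, V) = -1/5*(-292) = 292/5)
1/o(-3, 15/(-47) - 11/(-100)) = 1/(292/5) = 5/292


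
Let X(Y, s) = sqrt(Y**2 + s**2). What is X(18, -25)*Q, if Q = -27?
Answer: -27*sqrt(949) ≈ -831.76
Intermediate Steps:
X(18, -25)*Q = sqrt(18**2 + (-25)**2)*(-27) = sqrt(324 + 625)*(-27) = sqrt(949)*(-27) = -27*sqrt(949)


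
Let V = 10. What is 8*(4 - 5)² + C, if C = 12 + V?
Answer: 30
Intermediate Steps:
C = 22 (C = 12 + 10 = 22)
8*(4 - 5)² + C = 8*(4 - 5)² + 22 = 8*(-1)² + 22 = 8*1 + 22 = 8 + 22 = 30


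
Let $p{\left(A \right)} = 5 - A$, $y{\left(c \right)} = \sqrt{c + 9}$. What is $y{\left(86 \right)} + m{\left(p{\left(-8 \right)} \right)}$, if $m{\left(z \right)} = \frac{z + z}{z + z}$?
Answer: $1 + \sqrt{95} \approx 10.747$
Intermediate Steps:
$y{\left(c \right)} = \sqrt{9 + c}$
$m{\left(z \right)} = 1$ ($m{\left(z \right)} = \frac{2 z}{2 z} = 2 z \frac{1}{2 z} = 1$)
$y{\left(86 \right)} + m{\left(p{\left(-8 \right)} \right)} = \sqrt{9 + 86} + 1 = \sqrt{95} + 1 = 1 + \sqrt{95}$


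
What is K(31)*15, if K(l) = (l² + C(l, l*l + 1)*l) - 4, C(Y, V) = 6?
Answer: 17145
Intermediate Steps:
K(l) = -4 + l² + 6*l (K(l) = (l² + 6*l) - 4 = -4 + l² + 6*l)
K(31)*15 = (-4 + 31² + 6*31)*15 = (-4 + 961 + 186)*15 = 1143*15 = 17145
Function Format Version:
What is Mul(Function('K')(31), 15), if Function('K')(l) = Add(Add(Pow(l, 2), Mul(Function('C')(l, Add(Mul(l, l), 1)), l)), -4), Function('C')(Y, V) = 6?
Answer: 17145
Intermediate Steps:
Function('K')(l) = Add(-4, Pow(l, 2), Mul(6, l)) (Function('K')(l) = Add(Add(Pow(l, 2), Mul(6, l)), -4) = Add(-4, Pow(l, 2), Mul(6, l)))
Mul(Function('K')(31), 15) = Mul(Add(-4, Pow(31, 2), Mul(6, 31)), 15) = Mul(Add(-4, 961, 186), 15) = Mul(1143, 15) = 17145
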